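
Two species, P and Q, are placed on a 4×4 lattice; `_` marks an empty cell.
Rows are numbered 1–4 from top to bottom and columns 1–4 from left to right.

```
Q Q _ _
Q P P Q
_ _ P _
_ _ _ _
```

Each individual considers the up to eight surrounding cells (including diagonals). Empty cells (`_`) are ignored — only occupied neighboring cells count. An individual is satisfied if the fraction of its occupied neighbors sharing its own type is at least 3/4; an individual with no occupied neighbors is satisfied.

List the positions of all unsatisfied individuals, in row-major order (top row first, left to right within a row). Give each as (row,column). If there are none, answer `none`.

Row 1: (1,1)Q 2/3 not · (1,2)Q 2/4 not
Row 2: (2,1)Q 2/3 not · (2,2)P 2/5 not · (2,3)P 2/4 not · (2,4)Q 0/2 not
Row 3: (3,3)P 2/3 not

(1,1), (1,2), (2,1), (2,2), (2,3), (2,4), (3,3)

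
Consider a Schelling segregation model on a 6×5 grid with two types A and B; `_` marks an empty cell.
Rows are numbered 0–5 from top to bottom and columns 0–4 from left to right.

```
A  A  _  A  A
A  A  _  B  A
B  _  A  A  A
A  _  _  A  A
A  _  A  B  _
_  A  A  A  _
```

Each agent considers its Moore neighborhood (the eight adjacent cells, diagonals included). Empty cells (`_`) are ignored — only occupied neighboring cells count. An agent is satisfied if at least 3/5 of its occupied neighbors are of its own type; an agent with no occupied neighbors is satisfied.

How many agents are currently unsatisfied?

4

Row 0: (0,0)A 3/3 satisfied · (0,1)A 3/3 satisfied · (0,3)A 2/3 satisfied · (0,4)A 2/3 satisfied
Row 1: (1,0)A 3/4 satisfied · (1,1)A 4/5 satisfied · (1,3)B 0/6 not · (1,4)A 4/5 satisfied
Row 2: (2,0)B 0/3 not · (2,2)A 3/4 satisfied · (2,3)A 5/6 satisfied · (2,4)A 4/5 satisfied
Row 3: (3,0)A 1/2 not · (3,3)A 5/6 satisfied · (3,4)A 3/4 satisfied
Row 4: (4,0)A 2/2 satisfied · (4,2)A 4/5 satisfied · (4,3)B 0/5 not
Row 5: (5,1)A 3/3 satisfied · (5,2)A 3/4 satisfied · (5,3)A 2/3 satisfied
Unsatisfied: (1,3), (2,0), (3,0), (4,3) — 4 in total.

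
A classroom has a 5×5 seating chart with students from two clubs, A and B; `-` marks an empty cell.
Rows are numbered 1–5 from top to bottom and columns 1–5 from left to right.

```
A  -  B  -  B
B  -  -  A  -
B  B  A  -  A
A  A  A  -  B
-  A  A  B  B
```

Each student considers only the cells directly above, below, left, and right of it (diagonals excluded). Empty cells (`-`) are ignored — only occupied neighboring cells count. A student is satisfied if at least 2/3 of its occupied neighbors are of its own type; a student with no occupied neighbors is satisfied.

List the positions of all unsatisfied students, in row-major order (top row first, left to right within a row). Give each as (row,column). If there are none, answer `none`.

Row 1: (1,1)A 0/1 not · (1,3)B 0/0 satisfied · (1,5)B 0/0 satisfied
Row 2: (2,1)B 1/2 not · (2,4)A 0/0 satisfied
Row 3: (3,1)B 2/3 satisfied · (3,2)B 1/3 not · (3,3)A 1/2 not · (3,5)A 0/1 not
Row 4: (4,1)A 1/2 not · (4,2)A 3/4 satisfied · (4,3)A 3/3 satisfied · (4,5)B 1/2 not
Row 5: (5,2)A 2/2 satisfied · (5,3)A 2/3 satisfied · (5,4)B 1/2 not · (5,5)B 2/2 satisfied

(1,1), (2,1), (3,2), (3,3), (3,5), (4,1), (4,5), (5,4)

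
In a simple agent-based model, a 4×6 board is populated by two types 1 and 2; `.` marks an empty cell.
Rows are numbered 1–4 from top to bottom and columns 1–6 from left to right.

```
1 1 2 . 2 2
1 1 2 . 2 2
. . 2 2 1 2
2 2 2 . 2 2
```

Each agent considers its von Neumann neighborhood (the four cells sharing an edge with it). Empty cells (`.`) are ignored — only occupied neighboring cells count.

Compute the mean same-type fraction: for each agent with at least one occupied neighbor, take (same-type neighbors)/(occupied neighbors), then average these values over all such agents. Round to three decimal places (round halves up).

0.781

Row 1: (1,1)1 2/2 · (1,2)1 2/3 · (1,3)2 1/2 · (1,5)2 2/2 · (1,6)2 2/2
Row 2: (2,1)1 2/2 · (2,2)1 2/3 · (2,3)2 2/3 · (2,5)2 2/3 · (2,6)2 3/3
Row 3: (3,3)2 3/3 · (3,4)2 1/2 · (3,5)1 0/4 · (3,6)2 2/3
Row 4: (4,1)2 1/1 · (4,2)2 2/2 · (4,3)2 2/2 · (4,5)2 1/2 · (4,6)2 2/2
Sum over 19 agents: 2/2 + 2/3 + 1/2 + 2/2 + 2/2 + 2/2 + 2/3 + 2/3 + 2/3 + 3/3 + 3/3 + 1/2 + 0/4 + 2/3 + 1/1 + 2/2 + 2/2 + 1/2 + 2/2 = 89/6; mean = 89/6 ÷ 19 = 89/114 = 0.780701… → 0.781.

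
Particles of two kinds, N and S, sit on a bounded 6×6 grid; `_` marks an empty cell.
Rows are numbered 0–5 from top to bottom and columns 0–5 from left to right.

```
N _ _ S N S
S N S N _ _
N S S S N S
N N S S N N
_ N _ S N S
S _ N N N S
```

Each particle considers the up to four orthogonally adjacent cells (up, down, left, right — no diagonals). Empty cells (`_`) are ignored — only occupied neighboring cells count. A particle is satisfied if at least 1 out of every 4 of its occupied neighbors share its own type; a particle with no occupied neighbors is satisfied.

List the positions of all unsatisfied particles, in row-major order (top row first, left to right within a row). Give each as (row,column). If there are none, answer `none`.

(0,0)N 0/1 ✗
(0,3)S 0/2 ✗
(0,4)N 0/2 ✗
(0,5)S 0/1 ✗
(1,0)S 0/3 ✗
(1,1)N 0/3 ✗
(1,2)S 1/3 ✓
(1,3)N 0/3 ✗
(2,0)N 1/3 ✓
(2,1)S 1/4 ✓
(2,2)S 4/4 ✓
(2,3)S 2/4 ✓
(2,4)N 1/3 ✓
(2,5)S 0/2 ✗
(3,0)N 2/2 ✓
(3,1)N 2/4 ✓
(3,2)S 2/3 ✓
(3,3)S 3/4 ✓
(3,4)N 3/4 ✓
(3,5)N 1/3 ✓
(4,1)N 1/1 ✓
(4,3)S 1/3 ✓
(4,4)N 2/4 ✓
(4,5)S 1/3 ✓
(5,0)S 0/0 ✓
(5,2)N 1/1 ✓
(5,3)N 2/3 ✓
(5,4)N 2/3 ✓
(5,5)S 1/2 ✓

(0,0), (0,3), (0,4), (0,5), (1,0), (1,1), (1,3), (2,5)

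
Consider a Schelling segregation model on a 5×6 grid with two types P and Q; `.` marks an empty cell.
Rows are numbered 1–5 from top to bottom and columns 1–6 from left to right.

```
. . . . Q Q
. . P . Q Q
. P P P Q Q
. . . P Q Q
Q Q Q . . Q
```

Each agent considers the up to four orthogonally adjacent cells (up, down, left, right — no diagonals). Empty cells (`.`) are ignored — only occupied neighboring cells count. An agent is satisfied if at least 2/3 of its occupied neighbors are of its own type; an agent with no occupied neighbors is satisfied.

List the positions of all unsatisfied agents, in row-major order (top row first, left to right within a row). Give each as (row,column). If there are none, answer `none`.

(4,4)

Row 1: (1,5)Q 2/2 satisfied · (1,6)Q 2/2 satisfied
Row 2: (2,3)P 1/1 satisfied · (2,5)Q 3/3 satisfied · (2,6)Q 3/3 satisfied
Row 3: (3,2)P 1/1 satisfied · (3,3)P 3/3 satisfied · (3,4)P 2/3 satisfied · (3,5)Q 3/4 satisfied · (3,6)Q 3/3 satisfied
Row 4: (4,4)P 1/2 not · (4,5)Q 2/3 satisfied · (4,6)Q 3/3 satisfied
Row 5: (5,1)Q 1/1 satisfied · (5,2)Q 2/2 satisfied · (5,3)Q 1/1 satisfied · (5,6)Q 1/1 satisfied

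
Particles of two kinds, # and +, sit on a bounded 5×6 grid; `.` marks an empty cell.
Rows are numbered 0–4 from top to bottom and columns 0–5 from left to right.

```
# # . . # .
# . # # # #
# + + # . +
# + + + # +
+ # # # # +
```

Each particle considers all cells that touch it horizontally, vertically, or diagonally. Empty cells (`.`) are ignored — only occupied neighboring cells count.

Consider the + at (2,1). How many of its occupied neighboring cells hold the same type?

3

Occupied neighbors of (2,1): (1,0)=#, (1,2)=#, (2,0)=#, (2,2)=+, (3,0)=#, (3,1)=+, (3,2)=+.
Same type (+): 3 of 7.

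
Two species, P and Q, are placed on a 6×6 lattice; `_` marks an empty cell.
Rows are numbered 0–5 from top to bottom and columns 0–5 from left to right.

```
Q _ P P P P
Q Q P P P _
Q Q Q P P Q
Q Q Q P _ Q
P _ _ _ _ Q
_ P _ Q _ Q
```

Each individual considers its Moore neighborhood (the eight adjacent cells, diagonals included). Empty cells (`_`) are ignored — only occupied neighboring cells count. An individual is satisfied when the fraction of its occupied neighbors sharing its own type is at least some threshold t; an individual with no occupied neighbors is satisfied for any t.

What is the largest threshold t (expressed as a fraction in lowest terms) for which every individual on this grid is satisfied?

Row 0: (0,0)Q 2/2 · (0,2)P 3/4 · (0,3)P 5/5 · (0,4)P 4/4 · (0,5)P 2/2
Row 1: (1,0)Q 4/4 · (1,1)Q 5/7 · (1,2)P 4/7 · (1,3)P 7/8 · (1,4)P 6/7
Row 2: (2,0)Q 5/5 · (2,1)Q 7/8 · (2,2)Q 4/8 · (2,3)P 5/7 · (2,4)P 4/6 · (2,5)Q 1/3
Row 3: (3,0)Q 3/4 · (3,1)Q 5/6 · (3,2)Q 3/5 · (3,3)P 2/4 · (3,5)Q 2/3
Row 4: (4,0)P 1/3 · (4,5)Q 2/2
Row 5: (5,1)P 1/1 · (5,3)Q — no occupied neighbors · (5,5)Q 1/1
The smallest same-type fraction is 1/3 at (2,5), which reduces to 1/3. Any threshold above that leaves this individual unsatisfied.

1/3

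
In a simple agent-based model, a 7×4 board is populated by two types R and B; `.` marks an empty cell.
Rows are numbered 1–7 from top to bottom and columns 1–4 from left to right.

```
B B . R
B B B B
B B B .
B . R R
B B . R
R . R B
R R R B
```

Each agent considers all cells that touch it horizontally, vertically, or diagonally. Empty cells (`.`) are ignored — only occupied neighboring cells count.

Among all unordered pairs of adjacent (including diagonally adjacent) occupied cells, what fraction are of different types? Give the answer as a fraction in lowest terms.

2/7

Scan each occupied cell's neighbors to the right and below (and the two forward diagonals) so each pair is counted once.
From row 1: 2 unlike of 8 pairs (running 2/8).
From row 2: 0 unlike of 11 pairs (running 2/19).
From row 3: 3 unlike of 7 pairs (running 5/26).
From row 4: 1 unlike of 6 pairs (running 6/32).
From row 5: 4 unlike of 6 pairs (running 10/38).
From row 6: 3 unlike of 8 pairs (running 13/46).
From row 7: 1 unlike of 3 pairs (running 14/49).
Total adjacent occupied pairs: 49; unlike-type pairs: 14.
14/49 reduces to 2/7.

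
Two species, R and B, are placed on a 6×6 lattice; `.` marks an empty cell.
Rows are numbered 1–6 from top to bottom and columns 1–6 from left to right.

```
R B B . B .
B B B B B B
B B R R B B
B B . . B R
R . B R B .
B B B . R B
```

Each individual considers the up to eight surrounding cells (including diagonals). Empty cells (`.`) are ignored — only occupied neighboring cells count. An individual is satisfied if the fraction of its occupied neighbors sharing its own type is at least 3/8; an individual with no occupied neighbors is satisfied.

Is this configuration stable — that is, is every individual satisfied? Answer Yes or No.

No

Row 1: (1,1)R 0/3 not · (1,2)B 4/5 satisfied · (1,3)B 4/4 satisfied · (1,5)B 3/3 satisfied
Row 2: (2,1)B 4/5 satisfied · (2,2)B 6/8 satisfied · (2,3)B 5/7 satisfied · (2,4)B 5/7 satisfied · (2,5)B 5/6 satisfied · (2,6)B 4/4 satisfied
Row 3: (3,1)B 5/5 satisfied · (3,2)B 6/7 satisfied · (3,3)R 1/6 not · (3,4)R 1/6 not · (3,5)B 5/7 satisfied · (3,6)B 4/5 satisfied
Row 4: (4,1)B 3/4 satisfied · (4,2)B 4/6 satisfied · (4,5)B 3/6 satisfied · (4,6)R 0/4 not
Row 5: (5,1)R 0/4 not · (5,3)B 3/4 satisfied · (5,4)R 1/5 not · (5,5)B 2/5 satisfied
Row 6: (6,1)B 1/2 satisfied · (6,2)B 3/4 satisfied · (6,3)B 2/3 satisfied · (6,5)R 1/3 not · (6,6)B 1/2 satisfied
For instance (1,1) has only 0/3 same-type neighbors, below 3/8.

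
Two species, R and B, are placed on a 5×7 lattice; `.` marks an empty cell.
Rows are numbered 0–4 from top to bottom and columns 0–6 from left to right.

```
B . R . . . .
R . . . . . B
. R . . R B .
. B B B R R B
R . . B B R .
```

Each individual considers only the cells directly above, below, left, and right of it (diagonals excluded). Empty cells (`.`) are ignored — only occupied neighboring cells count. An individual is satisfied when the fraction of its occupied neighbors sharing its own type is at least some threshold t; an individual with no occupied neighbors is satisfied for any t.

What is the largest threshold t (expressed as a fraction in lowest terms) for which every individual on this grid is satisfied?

0/1

Row 0: (0,0)B 0/1 · (0,2)R — no occupied neighbors
Row 1: (1,0)R 0/1 · (1,6)B — no occupied neighbors
Row 2: (2,1)R 0/1 · (2,4)R 1/2 · (2,5)B 0/2
Row 3: (3,1)B 1/2 · (3,2)B 2/2 · (3,3)B 2/3 · (3,4)R 2/4 · (3,5)R 2/4 · (3,6)B 0/1
Row 4: (4,0)R — no occupied neighbors · (4,3)B 2/2 · (4,4)B 1/3 · (4,5)R 1/2
The smallest same-type fraction is 0/1 at (0,0), which reduces to 0/1. Any threshold above that leaves this individual unsatisfied.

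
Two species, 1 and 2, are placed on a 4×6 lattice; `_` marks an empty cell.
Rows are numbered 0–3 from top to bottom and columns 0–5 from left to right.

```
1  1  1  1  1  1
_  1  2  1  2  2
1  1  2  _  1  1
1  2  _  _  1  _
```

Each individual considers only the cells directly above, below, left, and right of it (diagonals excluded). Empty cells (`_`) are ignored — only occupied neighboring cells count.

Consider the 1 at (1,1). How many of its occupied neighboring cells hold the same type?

Occupied neighbors of (1,1): (0,1)=1, (2,1)=1, (1,2)=2.
Same type (1): 2 of 3.

2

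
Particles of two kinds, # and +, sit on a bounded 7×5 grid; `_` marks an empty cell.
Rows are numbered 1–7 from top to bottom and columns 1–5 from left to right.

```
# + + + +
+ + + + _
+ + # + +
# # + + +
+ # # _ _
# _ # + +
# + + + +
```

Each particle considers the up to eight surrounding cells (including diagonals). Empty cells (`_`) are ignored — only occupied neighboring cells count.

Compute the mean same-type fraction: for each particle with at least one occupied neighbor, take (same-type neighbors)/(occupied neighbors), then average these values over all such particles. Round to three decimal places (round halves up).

(1,1)# 0/3
(1,2)+ 4/5
(1,3)+ 5/5
(1,4)+ 4/4
(1,5)+ 2/2
(2,1)+ 4/5
(2,2)+ 6/8
(2,3)+ 7/8
(2,4)+ 6/7
(3,1)+ 3/5
(3,2)+ 5/8
(3,3)# 1/8
(3,4)+ 6/7
(3,5)+ 4/4
(4,1)# 2/5
(4,2)# 4/8
(4,3)+ 3/7
(4,4)+ 4/6
(4,5)+ 3/3
(5,1)+ 0/4
(5,2)# 5/7
(5,3)# 3/6
(6,1)# 2/4
(6,3)# 2/6
(6,4)+ 4/6
(6,5)+ 3/3
(7,1)# 1/2
(7,2)+ 1/4
(7,3)+ 3/4
(7,4)+ 4/5
(7,5)+ 3/3
Sum over 31 particles: 0/3 + 4/5 + 5/5 + 4/4 + 2/2 + 4/5 + 6/8 + 7/8 + 6/7 + 3/5 + 5/8 + 1/8 + 6/7 + 4/4 + 2/5 + 4/8 + 3/7 + 4/6 + 3/3 + 0/4 + 5/7 + 3/6 + 2/4 + 2/6 + 4/6 + 3/3 + 1/2 + 1/4 + 3/4 + 4/5 + 3/3 = 17051/840; mean = 17051/840 ÷ 31 = 17051/26040 = 0.654800… → 0.655.

0.655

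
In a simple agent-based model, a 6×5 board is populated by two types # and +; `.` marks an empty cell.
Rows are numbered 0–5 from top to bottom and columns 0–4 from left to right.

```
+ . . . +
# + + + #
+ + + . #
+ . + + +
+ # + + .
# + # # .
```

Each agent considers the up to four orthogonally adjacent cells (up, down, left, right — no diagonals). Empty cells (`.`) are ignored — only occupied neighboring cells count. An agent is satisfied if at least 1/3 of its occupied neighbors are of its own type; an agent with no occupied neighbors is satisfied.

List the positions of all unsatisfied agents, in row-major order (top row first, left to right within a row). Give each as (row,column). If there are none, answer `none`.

(0,0)+ 0/1 ✗
(0,4)+ 0/1 ✗
(1,0)# 0/3 ✗
(1,1)+ 2/3 ✓
(1,2)+ 3/3 ✓
(1,3)+ 1/2 ✓
(1,4)# 1/3 ✓
(2,0)+ 2/3 ✓
(2,1)+ 3/3 ✓
(2,2)+ 3/3 ✓
(2,4)# 1/2 ✓
(3,0)+ 2/2 ✓
(3,2)+ 3/3 ✓
(3,3)+ 3/3 ✓
(3,4)+ 1/2 ✓
(4,0)+ 1/3 ✓
(4,1)# 0/3 ✗
(4,2)+ 2/4 ✓
(4,3)+ 2/3 ✓
(5,0)# 0/2 ✗
(5,1)+ 0/3 ✗
(5,2)# 1/3 ✓
(5,3)# 1/2 ✓

(0,0), (0,4), (1,0), (4,1), (5,0), (5,1)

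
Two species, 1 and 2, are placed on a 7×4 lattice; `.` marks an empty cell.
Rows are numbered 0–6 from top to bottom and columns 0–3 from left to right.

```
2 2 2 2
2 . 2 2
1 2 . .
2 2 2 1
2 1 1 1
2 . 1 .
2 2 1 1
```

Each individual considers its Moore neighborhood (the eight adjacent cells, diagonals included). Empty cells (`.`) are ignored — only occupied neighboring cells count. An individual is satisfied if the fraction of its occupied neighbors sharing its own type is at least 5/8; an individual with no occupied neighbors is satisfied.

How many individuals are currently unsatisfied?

Row 0: (0,0)2 2/2 ✓ · (0,1)2 4/4 ✓ · (0,2)2 4/4 ✓ · (0,3)2 3/3 ✓
Row 1: (1,0)2 3/4 ✓ · (1,2)2 5/5 ✓ · (1,3)2 3/3 ✓
Row 2: (2,0)1 0/4 ✗ · (2,1)2 5/6 ✓
Row 3: (3,0)2 3/5 ✗ · (3,1)2 4/7 ✗ · (3,2)2 2/6 ✗ · (3,3)1 2/3 ✓
Row 4: (4,0)2 3/4 ✓ · (4,1)1 2/7 ✗ · (4,2)1 4/6 ✓ · (4,3)1 3/4 ✓
Row 5: (5,0)2 3/4 ✓ · (5,2)1 5/6 ✓
Row 6: (6,0)2 2/2 ✓ · (6,1)2 2/4 ✗ · (6,2)1 2/3 ✓ · (6,3)1 2/2 ✓
Unsatisfied: (2,0), (3,0), (3,1), (3,2), (4,1), (6,1) — 6 in total.

6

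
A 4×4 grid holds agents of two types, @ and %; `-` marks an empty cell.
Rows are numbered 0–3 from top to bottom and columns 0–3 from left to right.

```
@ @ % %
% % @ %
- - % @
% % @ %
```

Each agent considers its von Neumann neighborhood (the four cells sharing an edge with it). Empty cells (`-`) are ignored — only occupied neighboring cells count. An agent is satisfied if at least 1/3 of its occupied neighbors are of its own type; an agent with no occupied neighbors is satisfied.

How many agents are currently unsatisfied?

5

Row 0: (0,0)@ 1/2 satisfied · (0,1)@ 1/3 satisfied · (0,2)% 1/3 satisfied · (0,3)% 2/2 satisfied
Row 1: (1,0)% 1/2 satisfied · (1,1)% 1/3 satisfied · (1,2)@ 0/4 not · (1,3)% 1/3 satisfied
Row 2: (2,2)% 0/3 not · (2,3)@ 0/3 not
Row 3: (3,0)% 1/1 satisfied · (3,1)% 1/2 satisfied · (3,2)@ 0/3 not · (3,3)% 0/2 not
Unsatisfied: (1,2), (2,2), (2,3), (3,2), (3,3) — 5 in total.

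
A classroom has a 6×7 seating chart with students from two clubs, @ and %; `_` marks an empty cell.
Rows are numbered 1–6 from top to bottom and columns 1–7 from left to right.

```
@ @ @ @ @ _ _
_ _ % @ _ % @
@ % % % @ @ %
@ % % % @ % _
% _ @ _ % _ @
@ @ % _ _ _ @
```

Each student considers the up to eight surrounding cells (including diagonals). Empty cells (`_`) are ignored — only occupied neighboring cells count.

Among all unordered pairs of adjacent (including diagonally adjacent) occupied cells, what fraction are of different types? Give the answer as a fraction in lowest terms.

33/68

Scan each occupied cell's neighbors to the right and below (and the two forward diagonals) so each pair is counted once.
Row 1: @(1,1)–@(1,2)= @(1,2)–@(1,3)= @(1,2)–%(2,3)≠ @(1,3)–@(1,4)= @(1,3)–%(2,3)≠ @(1,3)–@(2,4)= @(1,4)–@(1,5)= @(1,4)–@(2,4)= @(1,4)–%(2,3)≠ @(1,5)–%(2,6)≠ @(1,5)–@(2,4)=  → 4/11 unlike.
Row 2: %(2,3)–@(2,4)≠ %(2,3)–%(3,3)= %(2,3)–%(3,4)= %(2,3)–%(3,2)= @(2,4)–%(3,4)≠ @(2,4)–@(3,5)= @(2,4)–%(3,3)≠ %(2,6)–@(2,7)≠ %(2,6)–@(3,6)≠ %(2,6)–%(3,7)= %(2,6)–@(3,5)≠ @(2,7)–%(3,7)≠ @(2,7)–@(3,6)=  → 7/13 unlike.
Row 3: @(3,1)–%(3,2)≠ @(3,1)–@(4,1)= @(3,1)–%(4,2)≠ %(3,2)–%(3,3)= %(3,2)–%(4,2)= %(3,2)–%(4,3)= %(3,2)–@(4,1)≠ %(3,3)–%(3,4)= %(3,3)–%(4,3)= %(3,3)–%(4,4)= %(3,3)–%(4,2)= %(3,4)–@(3,5)≠ %(3,4)–%(4,4)= %(3,4)–@(4,5)≠ %(3,4)–%(4,3)= @(3,5)–@(3,6)= @(3,5)–@(4,5)= @(3,5)–%(4,6)≠ @(3,5)–%(4,4)≠ @(3,6)–%(3,7)≠ @(3,6)–%(4,6)≠ @(3,6)–@(4,5)= %(3,7)–%(4,6)=  → 9/23 unlike.
Row 4: @(4,1)–%(4,2)≠ @(4,1)–%(5,1)≠ %(4,2)–%(4,3)= %(4,2)–@(5,3)≠ %(4,2)–%(5,1)= %(4,3)–%(4,4)= %(4,3)–@(5,3)≠ %(4,4)–@(4,5)≠ %(4,4)–%(5,5)= %(4,4)–@(5,3)≠ @(4,5)–%(4,6)≠ @(4,5)–%(5,5)≠ %(4,6)–@(5,7)≠ %(4,6)–%(5,5)=  → 9/14 unlike.
Row 5: %(5,1)–@(6,1)≠ %(5,1)–@(6,2)≠ @(5,3)–%(6,3)≠ @(5,3)–@(6,2)= @(5,7)–@(6,7)=  → 3/5 unlike.
Row 6: @(6,1)–@(6,2)= @(6,2)–%(6,3)≠  → 1/2 unlike.
Total adjacent occupied pairs: 68; unlike-type pairs: 33.
33/68 is already in lowest terms.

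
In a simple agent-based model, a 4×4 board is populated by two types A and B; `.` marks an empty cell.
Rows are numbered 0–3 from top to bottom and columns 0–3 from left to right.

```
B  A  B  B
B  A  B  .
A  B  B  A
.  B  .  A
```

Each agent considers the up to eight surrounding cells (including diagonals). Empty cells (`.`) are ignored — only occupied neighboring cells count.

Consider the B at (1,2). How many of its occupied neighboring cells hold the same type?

Occupied neighbors of (1,2): (0,1)=A, (0,2)=B, (0,3)=B, (1,1)=A, (2,1)=B, (2,2)=B, (2,3)=A.
Same type (B): 4 of 7.

4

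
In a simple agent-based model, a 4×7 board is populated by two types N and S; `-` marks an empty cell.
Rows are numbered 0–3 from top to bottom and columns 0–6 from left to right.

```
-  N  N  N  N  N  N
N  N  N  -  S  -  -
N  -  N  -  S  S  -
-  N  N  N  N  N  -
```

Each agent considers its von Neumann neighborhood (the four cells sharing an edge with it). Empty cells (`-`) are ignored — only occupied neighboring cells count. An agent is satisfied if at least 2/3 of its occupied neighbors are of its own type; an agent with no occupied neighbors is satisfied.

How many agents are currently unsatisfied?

3

Row 0: (0,1)N 2/2 ok · (0,2)N 3/3 ok · (0,3)N 2/2 ok · (0,4)N 2/3 ok · (0,5)N 2/2 ok · (0,6)N 1/1 ok
Row 1: (1,0)N 2/2 ok · (1,1)N 3/3 ok · (1,2)N 3/3 ok · (1,4)S 1/2 unhappy
Row 2: (2,0)N 1/1 ok · (2,2)N 2/2 ok · (2,4)S 2/3 ok · (2,5)S 1/2 unhappy
Row 3: (3,1)N 1/1 ok · (3,2)N 3/3 ok · (3,3)N 2/2 ok · (3,4)N 2/3 ok · (3,5)N 1/2 unhappy
Unsatisfied: (1,4), (2,5), (3,5) — 3 in total.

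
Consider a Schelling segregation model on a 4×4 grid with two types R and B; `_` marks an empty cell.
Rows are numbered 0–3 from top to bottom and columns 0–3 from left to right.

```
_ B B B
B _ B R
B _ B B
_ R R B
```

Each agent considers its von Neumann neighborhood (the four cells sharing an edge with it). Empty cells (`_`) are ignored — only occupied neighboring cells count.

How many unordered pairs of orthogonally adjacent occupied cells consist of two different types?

5

Scan each occupied cell's neighbors to the right and below so each pair is counted once.
From row 0: 1 unlike of 4 pairs (running 1/4).
From row 1: 2 unlike of 4 pairs (running 3/8).
From row 2: 1 unlike of 3 pairs (running 4/11).
From row 3: 1 unlike of 2 pairs (running 5/13).
Total adjacent occupied pairs: 13; unlike-type pairs: 5.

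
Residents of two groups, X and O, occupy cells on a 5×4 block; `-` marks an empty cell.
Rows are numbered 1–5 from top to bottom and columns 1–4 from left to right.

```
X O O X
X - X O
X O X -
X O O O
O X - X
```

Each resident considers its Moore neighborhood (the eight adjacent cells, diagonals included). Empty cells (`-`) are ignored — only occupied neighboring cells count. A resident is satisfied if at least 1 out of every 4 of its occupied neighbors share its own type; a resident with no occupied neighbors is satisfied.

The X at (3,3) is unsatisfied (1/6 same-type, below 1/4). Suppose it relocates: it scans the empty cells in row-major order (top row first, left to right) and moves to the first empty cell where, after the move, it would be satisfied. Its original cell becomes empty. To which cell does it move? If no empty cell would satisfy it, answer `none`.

(2,2)

Vacating (3,3). Empty cells in order:
  (2,2): 4/7 same-type → satisfied — stop here.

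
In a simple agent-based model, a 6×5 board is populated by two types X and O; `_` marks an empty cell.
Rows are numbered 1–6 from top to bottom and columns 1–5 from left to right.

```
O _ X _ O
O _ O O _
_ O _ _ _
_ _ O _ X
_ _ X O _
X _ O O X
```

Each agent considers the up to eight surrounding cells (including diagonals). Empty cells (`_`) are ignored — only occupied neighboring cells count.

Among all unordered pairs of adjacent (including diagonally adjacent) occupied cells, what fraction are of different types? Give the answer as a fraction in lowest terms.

Scan each occupied cell's neighbors to the right and below (and the two forward diagonals) so each pair is counted once.
Row 1: O(1,1)–O(2,1)= X(1,3)–O(2,3)≠ X(1,3)–O(2,4)≠ O(1,5)–O(2,4)=  → 2/4 unlike.
Row 2: O(2,1)–O(3,2)= O(2,3)–O(2,4)= O(2,3)–O(3,2)=  → 0/3 unlike.
Row 3: O(3,2)–O(4,3)=  → 0/1 unlike.
Row 4: O(4,3)–X(5,3)≠ O(4,3)–O(5,4)= X(4,5)–O(5,4)≠  → 2/3 unlike.
Row 5: X(5,3)–O(5,4)≠ X(5,3)–O(6,3)≠ X(5,3)–O(6,4)≠ O(5,4)–O(6,4)= O(5,4)–X(6,5)≠ O(5,4)–O(6,3)=  → 4/6 unlike.
Row 6: O(6,3)–O(6,4)= O(6,4)–X(6,5)≠  → 1/2 unlike.
Total adjacent occupied pairs: 19; unlike-type pairs: 9.
9/19 is already in lowest terms.

9/19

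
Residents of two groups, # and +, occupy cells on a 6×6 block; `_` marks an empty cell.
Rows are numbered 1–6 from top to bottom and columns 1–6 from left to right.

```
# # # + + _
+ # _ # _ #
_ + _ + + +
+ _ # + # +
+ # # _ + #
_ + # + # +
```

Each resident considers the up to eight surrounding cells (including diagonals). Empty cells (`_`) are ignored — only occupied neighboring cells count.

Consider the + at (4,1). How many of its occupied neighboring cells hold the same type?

Occupied neighbors of (4,1): (3,2)=+, (5,1)=+, (5,2)=#.
Same type (+): 2 of 3.

2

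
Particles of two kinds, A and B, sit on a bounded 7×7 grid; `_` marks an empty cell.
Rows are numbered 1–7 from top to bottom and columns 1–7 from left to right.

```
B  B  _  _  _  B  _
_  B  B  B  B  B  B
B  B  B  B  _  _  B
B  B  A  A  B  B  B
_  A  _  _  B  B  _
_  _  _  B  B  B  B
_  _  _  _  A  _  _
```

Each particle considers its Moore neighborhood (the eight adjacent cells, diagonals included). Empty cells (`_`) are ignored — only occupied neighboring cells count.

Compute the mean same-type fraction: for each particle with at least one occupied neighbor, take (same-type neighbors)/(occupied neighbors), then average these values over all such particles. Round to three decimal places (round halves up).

Row 1: (1,1)B 2/2 · (1,2)B 3/3 · (1,6)B 3/3
Row 2: (2,2)B 6/6 · (2,3)B 6/6 · (2,4)B 4/4 · (2,5)B 4/4 · (2,6)B 4/4 · (2,7)B 3/3
Row 3: (3,1)B 4/4 · (3,2)B 6/7 · (3,3)B 6/8 · (3,4)B 5/7 · (3,7)B 4/4
Row 4: (4,1)B 3/4 · (4,2)B 4/6 · (4,3)A 2/6 · (4,4)A 1/5 · (4,5)B 4/5 · (4,6)B 5/5 · (4,7)B 3/3
Row 5: (5,2)A 1/3 · (5,5)B 6/7 · (5,6)B 7/7
Row 6: (6,4)B 2/3 · (6,5)B 4/5 · (6,6)B 4/5 · (6,7)B 2/2
Row 7: (7,5)A 0/3
Sum over 29 particles: 2/2 + 3/3 + 3/3 + 6/6 + 6/6 + 4/4 + 4/4 + 4/4 + 3/3 + 4/4 + 6/7 + 6/8 + 5/7 + 4/4 + 3/4 + 4/6 + 2/6 + 1/5 + 4/5 + 5/5 + 3/3 + 1/3 + 6/7 + 7/7 + 2/3 + 4/5 + 4/5 + 2/2 + 0/3 = 1647/70; mean = 1647/70 ÷ 29 = 1647/2030 = 0.811330… → 0.811.

0.811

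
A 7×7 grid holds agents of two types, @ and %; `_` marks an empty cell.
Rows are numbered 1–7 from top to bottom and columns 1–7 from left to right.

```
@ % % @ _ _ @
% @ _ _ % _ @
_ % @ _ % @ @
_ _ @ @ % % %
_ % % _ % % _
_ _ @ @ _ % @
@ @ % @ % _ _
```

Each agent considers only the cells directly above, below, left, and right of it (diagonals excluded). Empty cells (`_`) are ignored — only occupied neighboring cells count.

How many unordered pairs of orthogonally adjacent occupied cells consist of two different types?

18

Scan each occupied cell's neighbors to the right and below so each pair is counted once.
From row 1: 4 unlike of 6 pairs (running 4/6).
From row 2: 2 unlike of 4 pairs (running 6/10).
From row 3: 4 unlike of 7 pairs (running 10/17).
From row 4: 2 unlike of 7 pairs (running 12/24).
From row 5: 1 unlike of 4 pairs (running 13/28).
From row 6: 2 unlike of 4 pairs (running 15/32).
From row 7: 3 unlike of 4 pairs (running 18/36).
Total adjacent occupied pairs: 36; unlike-type pairs: 18.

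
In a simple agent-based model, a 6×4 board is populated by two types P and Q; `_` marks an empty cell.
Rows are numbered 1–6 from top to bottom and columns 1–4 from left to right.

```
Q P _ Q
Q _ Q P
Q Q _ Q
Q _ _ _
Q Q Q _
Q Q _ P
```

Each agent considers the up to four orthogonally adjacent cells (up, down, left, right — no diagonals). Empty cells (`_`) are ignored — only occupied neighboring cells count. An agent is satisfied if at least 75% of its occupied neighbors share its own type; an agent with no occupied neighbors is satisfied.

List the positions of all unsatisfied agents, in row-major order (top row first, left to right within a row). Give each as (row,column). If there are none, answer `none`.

Row 1: (1,1)Q 1/2 not · (1,2)P 0/1 not · (1,4)Q 0/1 not
Row 2: (2,1)Q 2/2 satisfied · (2,3)Q 0/1 not · (2,4)P 0/3 not
Row 3: (3,1)Q 3/3 satisfied · (3,2)Q 1/1 satisfied · (3,4)Q 0/1 not
Row 4: (4,1)Q 2/2 satisfied
Row 5: (5,1)Q 3/3 satisfied · (5,2)Q 3/3 satisfied · (5,3)Q 1/1 satisfied
Row 6: (6,1)Q 2/2 satisfied · (6,2)Q 2/2 satisfied · (6,4)P 0/0 satisfied

(1,1), (1,2), (1,4), (2,3), (2,4), (3,4)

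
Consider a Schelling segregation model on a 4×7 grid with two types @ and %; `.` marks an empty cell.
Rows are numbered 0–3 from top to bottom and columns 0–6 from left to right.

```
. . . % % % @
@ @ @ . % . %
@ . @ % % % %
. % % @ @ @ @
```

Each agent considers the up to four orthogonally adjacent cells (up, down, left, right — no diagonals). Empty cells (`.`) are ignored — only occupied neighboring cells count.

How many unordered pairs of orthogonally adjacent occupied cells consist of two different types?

Scan each occupied cell's neighbors to the right and below so each pair is counted once.
From row 0: 2 unlike of 5 pairs (running 2/5).
From row 1: 0 unlike of 6 pairs (running 2/11).
From row 2: 6 unlike of 9 pairs (running 8/20).
From row 3: 1 unlike of 5 pairs (running 9/25).
Total adjacent occupied pairs: 25; unlike-type pairs: 9.

9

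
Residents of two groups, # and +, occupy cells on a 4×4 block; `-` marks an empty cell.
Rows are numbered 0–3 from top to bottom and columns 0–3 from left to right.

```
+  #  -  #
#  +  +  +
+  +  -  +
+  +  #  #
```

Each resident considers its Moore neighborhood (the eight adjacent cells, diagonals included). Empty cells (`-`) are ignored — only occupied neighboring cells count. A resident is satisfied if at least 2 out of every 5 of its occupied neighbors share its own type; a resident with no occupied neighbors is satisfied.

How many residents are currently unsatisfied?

Row 0: (0,0)+ 1/3 not · (0,1)# 1/4 not · (0,3)# 0/2 not
Row 1: (1,0)# 1/5 not · (1,1)+ 4/6 satisfied · (1,2)+ 4/6 satisfied · (1,3)+ 2/3 satisfied
Row 2: (2,0)+ 4/5 satisfied · (2,1)+ 5/7 satisfied · (2,3)+ 2/4 satisfied
Row 3: (3,0)+ 3/3 satisfied · (3,1)+ 3/4 satisfied · (3,2)# 1/4 not · (3,3)# 1/2 satisfied
Unsatisfied: (0,0), (0,1), (0,3), (1,0), (3,2) — 5 in total.

5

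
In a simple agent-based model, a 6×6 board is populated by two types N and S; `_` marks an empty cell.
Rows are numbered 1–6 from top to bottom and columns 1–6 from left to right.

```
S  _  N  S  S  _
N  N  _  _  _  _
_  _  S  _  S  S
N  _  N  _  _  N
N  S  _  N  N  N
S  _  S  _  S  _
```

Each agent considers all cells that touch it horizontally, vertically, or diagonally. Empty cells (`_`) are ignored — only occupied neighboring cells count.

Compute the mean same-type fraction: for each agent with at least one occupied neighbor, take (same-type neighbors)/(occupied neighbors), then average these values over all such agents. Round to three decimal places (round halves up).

Row 1: (1,1)S 0/2 · (1,3)N 1/2 · (1,4)S 1/2 · (1,5)S 1/1
Row 2: (2,1)N 1/2 · (2,2)N 2/4
Row 3: (3,3)S 0/2 · (3,5)S 1/2 · (3,6)S 1/2
Row 4: (4,1)N 1/2 · (4,3)N 1/3 · (4,6)N 2/4
Row 5: (5,1)N 1/3 · (5,2)S 2/5 · (5,4)N 2/4 · (5,5)N 3/4 · (5,6)N 2/3
Row 6: (6,1)S 1/2 · (6,3)S 1/2 · (6,5)S 0/3
Sum over 20 agents: 0/2 + 1/2 + 1/2 + 1/1 + 1/2 + 2/4 + 0/2 + 1/2 + 1/2 + 1/2 + 1/3 + 2/4 + 1/3 + 2/5 + 2/4 + 3/4 + 2/3 + 1/2 + 1/2 + 0/3 = 539/60; mean = 539/60 ÷ 20 = 539/1200 = 0.449166… → 0.449.

0.449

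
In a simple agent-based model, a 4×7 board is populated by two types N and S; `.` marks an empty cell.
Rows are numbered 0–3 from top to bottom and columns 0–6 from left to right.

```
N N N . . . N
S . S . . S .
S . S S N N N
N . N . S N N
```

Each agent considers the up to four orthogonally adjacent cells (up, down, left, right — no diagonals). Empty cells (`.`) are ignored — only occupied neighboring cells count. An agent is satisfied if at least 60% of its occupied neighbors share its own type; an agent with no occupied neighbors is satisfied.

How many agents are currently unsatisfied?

11

Row 0: (0,0)N 1/2 ✗ · (0,1)N 2/2 ✓ · (0,2)N 1/2 ✗ · (0,6)N 0/0 ✓
Row 1: (1,0)S 1/2 ✗ · (1,2)S 1/2 ✗ · (1,5)S 0/1 ✗
Row 2: (2,0)S 1/2 ✗ · (2,2)S 2/3 ✓ · (2,3)S 1/2 ✗ · (2,4)N 1/3 ✗ · (2,5)N 3/4 ✓ · (2,6)N 2/2 ✓
Row 3: (3,0)N 0/1 ✗ · (3,2)N 0/1 ✗ · (3,4)S 0/2 ✗ · (3,5)N 2/3 ✓ · (3,6)N 2/2 ✓
Unsatisfied: (0,0), (0,2), (1,0), (1,2), (1,5), (2,0), (2,3), (2,4), (3,0), (3,2), (3,4) — 11 in total.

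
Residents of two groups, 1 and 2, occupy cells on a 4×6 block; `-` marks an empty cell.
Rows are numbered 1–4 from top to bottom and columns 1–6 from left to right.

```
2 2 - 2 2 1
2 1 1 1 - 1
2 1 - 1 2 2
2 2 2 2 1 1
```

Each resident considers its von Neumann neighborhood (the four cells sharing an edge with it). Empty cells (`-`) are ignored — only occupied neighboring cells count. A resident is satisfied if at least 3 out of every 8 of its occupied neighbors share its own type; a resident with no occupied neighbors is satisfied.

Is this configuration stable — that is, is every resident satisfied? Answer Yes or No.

No

Row 1: (1,1)2 2/2 ok · (1,2)2 1/2 ok · (1,4)2 1/2 ok · (1,5)2 1/2 ok · (1,6)1 1/2 ok
Row 2: (2,1)2 2/3 ok · (2,2)1 2/4 ok · (2,3)1 2/2 ok · (2,4)1 2/3 ok · (2,6)1 1/2 ok
Row 3: (3,1)2 2/3 ok · (3,2)1 1/3 unhappy · (3,4)1 1/3 unhappy · (3,5)2 1/3 unhappy · (3,6)2 1/3 unhappy
Row 4: (4,1)2 2/2 ok · (4,2)2 2/3 ok · (4,3)2 2/2 ok · (4,4)2 1/3 unhappy · (4,5)1 1/3 unhappy · (4,6)1 1/2 ok
For instance (3,2) has only 1/3 same-type neighbors, below 3/8.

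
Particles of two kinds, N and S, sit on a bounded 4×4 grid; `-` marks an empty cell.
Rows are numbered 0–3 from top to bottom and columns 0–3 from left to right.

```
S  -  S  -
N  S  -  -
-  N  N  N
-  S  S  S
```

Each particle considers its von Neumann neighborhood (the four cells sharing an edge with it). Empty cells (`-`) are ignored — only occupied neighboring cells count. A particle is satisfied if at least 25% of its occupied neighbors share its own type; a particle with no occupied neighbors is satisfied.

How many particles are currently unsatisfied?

Row 0: (0,0)S 0/1 not · (0,2)S 0/0 satisfied
Row 1: (1,0)N 0/2 not · (1,1)S 0/2 not
Row 2: (2,1)N 1/3 satisfied · (2,2)N 2/3 satisfied · (2,3)N 1/2 satisfied
Row 3: (3,1)S 1/2 satisfied · (3,2)S 2/3 satisfied · (3,3)S 1/2 satisfied
Unsatisfied: (0,0), (1,0), (1,1) — 3 in total.

3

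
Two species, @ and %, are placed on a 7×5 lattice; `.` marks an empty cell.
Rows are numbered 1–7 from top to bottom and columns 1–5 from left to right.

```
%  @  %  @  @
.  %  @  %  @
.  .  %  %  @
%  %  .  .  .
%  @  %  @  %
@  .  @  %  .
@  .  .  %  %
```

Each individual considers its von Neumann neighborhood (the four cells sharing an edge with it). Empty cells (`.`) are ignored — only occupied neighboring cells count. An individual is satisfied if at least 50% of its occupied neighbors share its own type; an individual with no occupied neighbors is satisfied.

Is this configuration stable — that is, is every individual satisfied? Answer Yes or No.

(1,1)% 0/1 unhappy
(1,2)@ 0/3 unhappy
(1,3)% 0/3 unhappy
(1,4)@ 1/3 unhappy
(1,5)@ 2/2 ok
(2,2)% 0/2 unhappy
(2,3)@ 0/4 unhappy
(2,4)% 1/4 unhappy
(2,5)@ 2/3 ok
(3,3)% 1/2 ok
(3,4)% 2/3 ok
(3,5)@ 1/2 ok
(4,1)% 2/2 ok
(4,2)% 1/2 ok
(5,1)% 1/3 unhappy
(5,2)@ 0/3 unhappy
(5,3)% 0/3 unhappy
(5,4)@ 0/3 unhappy
(5,5)% 0/1 unhappy
(6,1)@ 1/2 ok
(6,3)@ 0/2 unhappy
(6,4)% 1/3 unhappy
(7,1)@ 1/1 ok
(7,4)% 2/2 ok
(7,5)% 1/1 ok
For instance (1,1) has only 0/1 same-type neighbors, below 1/2.

No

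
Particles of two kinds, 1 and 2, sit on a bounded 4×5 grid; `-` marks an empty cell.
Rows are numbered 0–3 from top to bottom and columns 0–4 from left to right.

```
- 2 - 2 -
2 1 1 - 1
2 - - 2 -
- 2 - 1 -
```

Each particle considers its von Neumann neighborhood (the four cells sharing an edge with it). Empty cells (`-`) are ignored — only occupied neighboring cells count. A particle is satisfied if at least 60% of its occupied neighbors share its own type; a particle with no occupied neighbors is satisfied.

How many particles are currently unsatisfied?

(0,1)2 0/1 not
(0,3)2 0/0 satisfied
(1,0)2 1/2 not
(1,1)1 1/3 not
(1,2)1 1/1 satisfied
(1,4)1 0/0 satisfied
(2,0)2 1/1 satisfied
(2,3)2 0/1 not
(3,1)2 0/0 satisfied
(3,3)1 0/1 not
Unsatisfied: (0,1), (1,0), (1,1), (2,3), (3,3) — 5 in total.

5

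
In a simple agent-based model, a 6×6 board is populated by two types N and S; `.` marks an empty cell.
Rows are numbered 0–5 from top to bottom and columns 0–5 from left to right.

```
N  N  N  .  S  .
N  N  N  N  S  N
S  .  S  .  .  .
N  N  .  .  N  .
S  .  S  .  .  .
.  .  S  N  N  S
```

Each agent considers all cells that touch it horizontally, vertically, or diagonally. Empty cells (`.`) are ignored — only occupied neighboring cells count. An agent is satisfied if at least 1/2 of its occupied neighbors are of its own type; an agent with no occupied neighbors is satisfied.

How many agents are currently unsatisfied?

Row 0: (0,0)N 3/3 ok · (0,1)N 5/5 ok · (0,2)N 4/4 ok · (0,4)S 1/3 unhappy
Row 1: (1,0)N 3/4 ok · (1,1)N 5/7 ok · (1,2)N 4/5 ok · (1,3)N 2/5 unhappy · (1,4)S 1/3 unhappy · (1,5)N 0/2 unhappy
Row 2: (2,0)S 0/4 unhappy · (2,2)S 0/4 unhappy
Row 3: (3,0)N 1/3 unhappy · (3,1)N 1/5 unhappy · (3,4)N 0/0 ok
Row 4: (4,0)S 0/2 unhappy · (4,2)S 1/3 unhappy
Row 5: (5,2)S 1/2 ok · (5,3)N 1/3 unhappy · (5,4)N 1/2 ok · (5,5)S 0/1 unhappy
Unsatisfied: (0,4), (1,3), (1,4), (1,5), (2,0), (2,2), (3,0), (3,1), (4,0), (4,2), (5,3), (5,5) — 12 in total.

12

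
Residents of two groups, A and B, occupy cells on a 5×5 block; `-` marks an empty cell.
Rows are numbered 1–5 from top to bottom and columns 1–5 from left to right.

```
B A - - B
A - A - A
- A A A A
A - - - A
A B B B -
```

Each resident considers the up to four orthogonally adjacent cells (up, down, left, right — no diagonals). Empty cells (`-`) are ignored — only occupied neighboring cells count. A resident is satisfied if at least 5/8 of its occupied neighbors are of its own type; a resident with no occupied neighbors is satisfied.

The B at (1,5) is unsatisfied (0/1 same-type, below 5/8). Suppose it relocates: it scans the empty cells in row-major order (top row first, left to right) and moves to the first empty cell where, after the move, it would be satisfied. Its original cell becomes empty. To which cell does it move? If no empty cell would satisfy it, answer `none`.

Vacating (1,5). Empty cells in order:
  (1,3): 0/2 same-type → still unsatisfied.
  (1,4): 0/0 same-type → satisfied — stop here.

(1,4)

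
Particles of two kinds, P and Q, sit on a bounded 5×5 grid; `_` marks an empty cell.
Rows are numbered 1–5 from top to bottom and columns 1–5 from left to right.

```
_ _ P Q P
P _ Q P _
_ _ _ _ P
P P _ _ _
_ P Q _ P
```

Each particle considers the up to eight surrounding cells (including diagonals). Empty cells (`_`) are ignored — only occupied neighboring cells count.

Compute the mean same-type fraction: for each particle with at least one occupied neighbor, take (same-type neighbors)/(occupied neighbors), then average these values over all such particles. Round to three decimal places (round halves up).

(1,3)P 1/3
(1,4)Q 1/4
(1,5)P 1/2
(2,1)P — no occupied neighbors
(2,3)Q 1/3
(2,4)P 3/5
(3,5)P 1/1
(4,1)P 2/2
(4,2)P 2/3
(5,2)P 2/3
(5,3)Q 0/2
(5,5)P — no occupied neighbors
Sum over 10 particles: 1/3 + 1/4 + 1/2 + 1/3 + 3/5 + 1/1 + 2/2 + 2/3 + 2/3 + 0/2 = 107/20; mean = 107/20 ÷ 10 = 107/200 = 0.535 → 0.535.

0.535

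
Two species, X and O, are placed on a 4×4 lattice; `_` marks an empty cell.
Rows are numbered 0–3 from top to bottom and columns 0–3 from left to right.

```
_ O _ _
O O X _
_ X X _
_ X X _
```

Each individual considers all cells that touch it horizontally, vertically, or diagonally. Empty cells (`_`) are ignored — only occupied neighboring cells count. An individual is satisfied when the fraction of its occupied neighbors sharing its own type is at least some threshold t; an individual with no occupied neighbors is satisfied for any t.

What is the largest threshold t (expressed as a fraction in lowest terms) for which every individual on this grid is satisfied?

(0,1)O 2/3
(1,0)O 2/3
(1,1)O 2/5
(1,2)X 2/4
(2,1)X 4/6
(2,2)X 4/5
(3,1)X 3/3
(3,2)X 3/3
The smallest same-type fraction is 2/5 at (1,1), which reduces to 2/5. Any threshold above that leaves this individual unsatisfied.

2/5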